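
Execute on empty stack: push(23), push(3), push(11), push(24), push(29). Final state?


push(23) -> [23]
push(3) -> [23, 3]
push(11) -> [23, 3, 11]
push(24) -> [23, 3, 11, 24]
push(29) -> [23, 3, 11, 24, 29]
Final stack (bottom to top): [23, 3, 11, 24, 29]


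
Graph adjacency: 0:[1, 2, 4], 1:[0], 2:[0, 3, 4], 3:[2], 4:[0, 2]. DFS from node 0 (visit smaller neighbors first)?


DFS stack-based: start with [0]
Visit order: [0, 1, 2, 3, 4]


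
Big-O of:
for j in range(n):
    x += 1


Per nesting level: O(n) = O(n)
Complexity: O(n)


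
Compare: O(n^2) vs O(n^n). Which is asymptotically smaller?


quadratic grows slower than n^n
O(n^2) is asymptotically smaller; O(n^n) grows faster


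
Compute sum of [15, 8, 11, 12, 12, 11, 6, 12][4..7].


Prefix sums: [0, 15, 23, 34, 46, 58, 69, 75, 87]
Sum[4..7] = prefix[8] - prefix[4] = 87 - 46 = 41


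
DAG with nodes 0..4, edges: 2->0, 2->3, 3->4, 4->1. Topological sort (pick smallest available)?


Kahn's algorithm, process smallest node first
Order: [2, 0, 3, 4, 1]


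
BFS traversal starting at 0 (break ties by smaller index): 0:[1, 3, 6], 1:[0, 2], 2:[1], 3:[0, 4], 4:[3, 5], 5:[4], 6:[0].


BFS queue: start with [0]
Visit order: [0, 1, 3, 6, 2, 4, 5]


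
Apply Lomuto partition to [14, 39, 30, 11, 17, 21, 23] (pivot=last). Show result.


Elements <= 23 go left of pivot.
Result: [14, 11, 17, 21, 23, 39, 30], pivot at index 4


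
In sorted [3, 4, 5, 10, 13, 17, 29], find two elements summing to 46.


Two pointers: lo=0, hi=6
Found pair: (17, 29) summing to 46


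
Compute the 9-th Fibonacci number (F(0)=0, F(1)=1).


F(n)=F(n-1)+F(n-2)
...F(7)=13, F(8)=21, F(9)=34


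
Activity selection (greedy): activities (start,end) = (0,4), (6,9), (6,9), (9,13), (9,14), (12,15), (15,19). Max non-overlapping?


Greedy: pick earliest-ending, then skip overlaps.
Selected (4 activities): [(0, 4), (6, 9), (9, 13), (15, 19)]


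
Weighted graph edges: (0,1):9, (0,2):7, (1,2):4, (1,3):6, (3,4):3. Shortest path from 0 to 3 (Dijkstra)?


Dijkstra from 0:
Distances: {0: 0, 1: 9, 2: 7, 3: 15, 4: 18}
Shortest distance to 3 = 15, path = [0, 1, 3]


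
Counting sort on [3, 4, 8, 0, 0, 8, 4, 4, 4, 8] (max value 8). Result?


Count array: [2, 0, 0, 1, 4, 0, 0, 0, 3]
Reconstruct: [0, 0, 3, 4, 4, 4, 4, 8, 8, 8]


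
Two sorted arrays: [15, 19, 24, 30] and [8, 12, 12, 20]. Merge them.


Compare heads, take smaller each step.
Merged: [8, 12, 12, 15, 19, 20, 24, 30]


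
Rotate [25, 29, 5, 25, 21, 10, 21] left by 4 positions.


Left rotate by 4: [21, 10, 21, 25, 29, 5, 25]


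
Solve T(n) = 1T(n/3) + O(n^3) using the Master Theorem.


a=1, b=3, c=3. log_3(1)=0 < c=3. Case 3: O(n^c) = O(n^3)
Complexity: O(n^3)


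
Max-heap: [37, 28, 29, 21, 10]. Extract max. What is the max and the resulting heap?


Max = 37
Replace root with last, heapify down
Resulting heap: [29, 28, 10, 21]


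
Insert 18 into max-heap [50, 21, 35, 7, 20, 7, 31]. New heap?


Append 18: [50, 21, 35, 7, 20, 7, 31, 18]
Bubble up: swap idx 7(18) with idx 3(7)
Result: [50, 21, 35, 18, 20, 7, 31, 7]


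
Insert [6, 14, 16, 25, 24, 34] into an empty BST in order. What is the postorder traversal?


Root = 6; build tree by BST insertion.
Postorder traversal: [24, 34, 25, 16, 14, 6]


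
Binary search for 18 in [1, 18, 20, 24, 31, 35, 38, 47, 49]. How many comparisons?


Search for 18:
[0,8] mid=4 arr[4]=31
[0,3] mid=1 arr[1]=18
Total: 2 comparisons


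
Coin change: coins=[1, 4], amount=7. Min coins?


dp[0]=0; dp[i]=1+min(dp[i-c] for c in coins)
...dp[2]=2, dp[3]=3, dp[4]=1, dp[5]=2, dp[6]=3, dp[7]=4
Minimum coins for 7 = 4


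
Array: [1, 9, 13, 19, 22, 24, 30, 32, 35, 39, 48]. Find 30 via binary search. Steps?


Search for 30:
[0,10] mid=5 arr[5]=24
[6,10] mid=8 arr[8]=35
[6,7] mid=6 arr[6]=30
Total: 3 comparisons


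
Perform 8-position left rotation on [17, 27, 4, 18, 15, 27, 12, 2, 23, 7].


Left rotate by 8: [23, 7, 17, 27, 4, 18, 15, 27, 12, 2]


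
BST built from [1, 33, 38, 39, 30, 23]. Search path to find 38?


BST root = 1
Search for 38: compare at each node
Path: [1, 33, 38]


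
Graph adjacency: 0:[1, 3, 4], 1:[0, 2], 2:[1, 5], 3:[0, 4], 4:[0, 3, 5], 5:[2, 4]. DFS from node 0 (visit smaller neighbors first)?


DFS stack-based: start with [0]
Visit order: [0, 1, 2, 5, 4, 3]


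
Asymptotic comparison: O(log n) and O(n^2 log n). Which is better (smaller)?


logarithmic grows slower than n^2 log n
O(log n) is asymptotically smaller; O(n^2 log n) grows faster


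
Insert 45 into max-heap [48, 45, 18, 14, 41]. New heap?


Append 45: [48, 45, 18, 14, 41, 45]
Bubble up: swap idx 5(45) with idx 2(18)
Result: [48, 45, 45, 14, 41, 18]


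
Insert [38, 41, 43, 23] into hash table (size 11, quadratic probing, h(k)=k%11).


Insertions: 38->slot 5; 41->slot 8; 43->slot 10; 23->slot 1
Table: [None, 23, None, None, None, 38, None, None, 41, None, 43]


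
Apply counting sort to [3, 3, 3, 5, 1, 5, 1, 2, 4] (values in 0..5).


Count array: [0, 2, 1, 3, 1, 2]
Reconstruct: [1, 1, 2, 3, 3, 3, 4, 5, 5]


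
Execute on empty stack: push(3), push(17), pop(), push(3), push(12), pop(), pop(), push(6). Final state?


push(3) -> [3]
push(17) -> [3, 17]
pop() returns 17 -> [3]
push(3) -> [3, 3]
push(12) -> [3, 3, 12]
pop() returns 12 -> [3, 3]
pop() returns 3 -> [3]
push(6) -> [3, 6]
Final stack (bottom to top): [3, 6]


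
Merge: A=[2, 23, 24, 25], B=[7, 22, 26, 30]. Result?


Compare heads, take smaller each step.
Merged: [2, 7, 22, 23, 24, 25, 26, 30]


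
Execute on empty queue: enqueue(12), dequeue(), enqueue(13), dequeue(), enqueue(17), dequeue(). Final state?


enqueue(12) -> [12]
dequeue() returns 12 -> []
enqueue(13) -> [13]
dequeue() returns 13 -> []
enqueue(17) -> [17]
dequeue() returns 17 -> []
Final queue (front to back): []


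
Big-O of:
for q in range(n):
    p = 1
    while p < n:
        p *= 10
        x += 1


Per nesting level: O(n) * O(log n) = O(n log n)
Complexity: O(n log n)


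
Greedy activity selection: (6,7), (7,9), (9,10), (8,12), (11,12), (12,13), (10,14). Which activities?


Greedy: pick earliest-ending, then skip overlaps.
Selected (5 activities): [(6, 7), (7, 9), (9, 10), (11, 12), (12, 13)]


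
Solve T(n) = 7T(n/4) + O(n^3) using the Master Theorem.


a=7, b=4, c=3. log_4(7)=1.404 < c=3. Case 3: O(n^c) = O(n^3)
Complexity: O(n^3)


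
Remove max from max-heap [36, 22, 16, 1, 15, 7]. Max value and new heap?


Max = 36
Replace root with last, heapify down
Resulting heap: [22, 15, 16, 1, 7]


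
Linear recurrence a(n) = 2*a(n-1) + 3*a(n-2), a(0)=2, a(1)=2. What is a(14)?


Build bottom-up:
...a(12)=531442, a(13)=1594322, a(14)=2*1594322+3*531442=4782970


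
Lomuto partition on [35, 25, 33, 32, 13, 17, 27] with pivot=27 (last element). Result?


Elements <= 27 go left of pivot.
Result: [25, 13, 17, 27, 35, 33, 32], pivot at index 3


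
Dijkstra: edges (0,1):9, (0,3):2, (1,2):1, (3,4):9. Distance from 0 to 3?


Dijkstra from 0:
Distances: {0: 0, 1: 9, 2: 10, 3: 2, 4: 11}
Shortest distance to 3 = 2, path = [0, 3]


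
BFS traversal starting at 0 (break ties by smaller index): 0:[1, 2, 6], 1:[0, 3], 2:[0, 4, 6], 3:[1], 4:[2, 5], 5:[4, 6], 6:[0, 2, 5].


BFS queue: start with [0]
Visit order: [0, 1, 2, 6, 3, 4, 5]


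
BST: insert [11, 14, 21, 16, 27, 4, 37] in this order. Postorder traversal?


Root = 11; build tree by BST insertion.
Postorder traversal: [4, 16, 37, 27, 21, 14, 11]


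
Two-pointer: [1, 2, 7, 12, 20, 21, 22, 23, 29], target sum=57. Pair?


Two pointers: lo=0, hi=8
No pair sums to 57


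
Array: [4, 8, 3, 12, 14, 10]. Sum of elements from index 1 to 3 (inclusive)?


Prefix sums: [0, 4, 12, 15, 27, 41, 51]
Sum[1..3] = prefix[4] - prefix[1] = 27 - 4 = 23


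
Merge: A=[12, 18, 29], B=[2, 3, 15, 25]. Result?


Compare heads, take smaller each step.
Merged: [2, 3, 12, 15, 18, 25, 29]


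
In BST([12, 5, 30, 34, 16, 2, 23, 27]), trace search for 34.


BST root = 12
Search for 34: compare at each node
Path: [12, 30, 34]


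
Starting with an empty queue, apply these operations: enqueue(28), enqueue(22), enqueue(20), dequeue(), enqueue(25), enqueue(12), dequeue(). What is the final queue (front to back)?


enqueue(28) -> [28]
enqueue(22) -> [28, 22]
enqueue(20) -> [28, 22, 20]
dequeue() returns 28 -> [22, 20]
enqueue(25) -> [22, 20, 25]
enqueue(12) -> [22, 20, 25, 12]
dequeue() returns 22 -> [20, 25, 12]
Final queue (front to back): [20, 25, 12]


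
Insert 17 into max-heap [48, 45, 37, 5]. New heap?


Append 17: [48, 45, 37, 5, 17]
Bubble up: no swaps needed
Result: [48, 45, 37, 5, 17]


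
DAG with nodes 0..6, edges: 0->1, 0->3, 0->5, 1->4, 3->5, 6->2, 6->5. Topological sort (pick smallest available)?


Kahn's algorithm, process smallest node first
Order: [0, 1, 3, 4, 6, 2, 5]


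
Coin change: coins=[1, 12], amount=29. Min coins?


dp[0]=0; dp[i]=1+min(dp[i-c] for c in coins)
...dp[24]=2, dp[25]=3, dp[26]=4, dp[27]=5, dp[28]=6, dp[29]=7
Minimum coins for 29 = 7


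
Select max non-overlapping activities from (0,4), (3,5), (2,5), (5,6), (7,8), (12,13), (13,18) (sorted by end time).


Greedy: pick earliest-ending, then skip overlaps.
Selected (5 activities): [(0, 4), (5, 6), (7, 8), (12, 13), (13, 18)]


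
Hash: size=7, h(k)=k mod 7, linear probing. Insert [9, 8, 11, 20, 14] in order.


Insertions: 9->slot 2; 8->slot 1; 11->slot 4; 20->slot 6; 14->slot 0
Table: [14, 8, 9, None, 11, None, 20]


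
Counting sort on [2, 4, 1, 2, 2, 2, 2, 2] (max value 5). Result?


Count array: [0, 1, 6, 0, 1, 0]
Reconstruct: [1, 2, 2, 2, 2, 2, 2, 4]


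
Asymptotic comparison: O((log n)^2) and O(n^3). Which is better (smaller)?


polylogarithmic grows slower than cubic
O((log n)^2) is asymptotically smaller; O(n^3) grows faster


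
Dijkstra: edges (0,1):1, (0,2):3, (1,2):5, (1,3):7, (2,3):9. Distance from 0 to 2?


Dijkstra from 0:
Distances: {0: 0, 1: 1, 2: 3, 3: 8}
Shortest distance to 2 = 3, path = [0, 2]


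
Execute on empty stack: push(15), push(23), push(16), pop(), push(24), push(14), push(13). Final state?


push(15) -> [15]
push(23) -> [15, 23]
push(16) -> [15, 23, 16]
pop() returns 16 -> [15, 23]
push(24) -> [15, 23, 24]
push(14) -> [15, 23, 24, 14]
push(13) -> [15, 23, 24, 14, 13]
Final stack (bottom to top): [15, 23, 24, 14, 13]


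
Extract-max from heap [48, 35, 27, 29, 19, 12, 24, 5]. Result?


Max = 48
Replace root with last, heapify down
Resulting heap: [35, 29, 27, 5, 19, 12, 24]


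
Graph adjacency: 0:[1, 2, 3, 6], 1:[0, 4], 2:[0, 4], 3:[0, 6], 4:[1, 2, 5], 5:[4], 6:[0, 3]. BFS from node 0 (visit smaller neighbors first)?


BFS queue: start with [0]
Visit order: [0, 1, 2, 3, 6, 4, 5]


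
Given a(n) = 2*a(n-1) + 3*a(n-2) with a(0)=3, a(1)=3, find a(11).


Build bottom-up:
...a(9)=29523, a(10)=88575, a(11)=2*88575+3*29523=265719


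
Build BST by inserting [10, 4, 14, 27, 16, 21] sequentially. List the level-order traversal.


Root = 10; build tree by BST insertion.
Level-Order traversal: [10, 4, 14, 27, 16, 21]


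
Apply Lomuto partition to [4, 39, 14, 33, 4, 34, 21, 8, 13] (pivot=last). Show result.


Elements <= 13 go left of pivot.
Result: [4, 4, 8, 13, 39, 34, 21, 14, 33], pivot at index 3


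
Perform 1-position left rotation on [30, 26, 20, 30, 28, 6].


Left rotate by 1: [26, 20, 30, 28, 6, 30]


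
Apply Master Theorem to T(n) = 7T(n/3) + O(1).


a=7, b=3, c=0. log_3(7)=1.771 > c=0. Case 1: O(n^log_b(a)) = O(n^1.771)
Complexity: O(n^1.771)


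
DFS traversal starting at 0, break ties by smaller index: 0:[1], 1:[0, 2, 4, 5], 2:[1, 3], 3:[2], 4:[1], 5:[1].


DFS stack-based: start with [0]
Visit order: [0, 1, 2, 3, 4, 5]


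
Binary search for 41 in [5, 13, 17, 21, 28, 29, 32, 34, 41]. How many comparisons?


Search for 41:
[0,8] mid=4 arr[4]=28
[5,8] mid=6 arr[6]=32
[7,8] mid=7 arr[7]=34
[8,8] mid=8 arr[8]=41
Total: 4 comparisons


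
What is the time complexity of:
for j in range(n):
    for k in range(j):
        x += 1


Per nesting level: O(n) * O(n) [triangular over j] = O(n^2)
Complexity: O(n^2)


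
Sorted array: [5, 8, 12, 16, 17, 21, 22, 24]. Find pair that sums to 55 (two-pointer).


Two pointers: lo=0, hi=7
No pair sums to 55


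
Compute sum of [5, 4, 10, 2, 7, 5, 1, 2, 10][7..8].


Prefix sums: [0, 5, 9, 19, 21, 28, 33, 34, 36, 46]
Sum[7..8] = prefix[9] - prefix[7] = 46 - 34 = 12


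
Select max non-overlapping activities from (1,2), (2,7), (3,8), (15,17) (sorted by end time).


Greedy: pick earliest-ending, then skip overlaps.
Selected (3 activities): [(1, 2), (2, 7), (15, 17)]


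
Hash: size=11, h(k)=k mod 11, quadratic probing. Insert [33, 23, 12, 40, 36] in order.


Insertions: 33->slot 0; 23->slot 1; 12->slot 2; 40->slot 7; 36->slot 3
Table: [33, 23, 12, 36, None, None, None, 40, None, None, None]


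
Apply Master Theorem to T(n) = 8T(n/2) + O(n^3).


a=8, b=2, c=3. log_2(8)=3 = c=3. Case 2: O(n^c log n) = O(n^3 log n)
Complexity: O(n^3 log n)


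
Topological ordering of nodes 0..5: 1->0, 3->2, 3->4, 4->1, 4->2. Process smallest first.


Kahn's algorithm, process smallest node first
Order: [3, 4, 1, 0, 2, 5]


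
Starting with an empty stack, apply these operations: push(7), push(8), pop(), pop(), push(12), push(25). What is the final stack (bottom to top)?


push(7) -> [7]
push(8) -> [7, 8]
pop() returns 8 -> [7]
pop() returns 7 -> []
push(12) -> [12]
push(25) -> [12, 25]
Final stack (bottom to top): [12, 25]


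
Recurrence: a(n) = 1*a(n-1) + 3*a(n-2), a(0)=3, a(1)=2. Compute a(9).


Build bottom-up:
...a(7)=554, a(8)=1307, a(9)=1*1307+3*554=2969


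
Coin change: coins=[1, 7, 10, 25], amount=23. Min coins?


dp[0]=0; dp[i]=1+min(dp[i-c] for c in coins)
...dp[18]=3, dp[19]=4, dp[20]=2, dp[21]=3, dp[22]=4, dp[23]=5
Minimum coins for 23 = 5


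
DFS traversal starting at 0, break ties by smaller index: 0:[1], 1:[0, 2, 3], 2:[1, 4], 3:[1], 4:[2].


DFS stack-based: start with [0]
Visit order: [0, 1, 2, 4, 3]


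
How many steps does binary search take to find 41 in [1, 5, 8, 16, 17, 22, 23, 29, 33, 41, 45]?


Search for 41:
[0,10] mid=5 arr[5]=22
[6,10] mid=8 arr[8]=33
[9,10] mid=9 arr[9]=41
Total: 3 comparisons


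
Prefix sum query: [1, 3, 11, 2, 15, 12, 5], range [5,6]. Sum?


Prefix sums: [0, 1, 4, 15, 17, 32, 44, 49]
Sum[5..6] = prefix[7] - prefix[5] = 49 - 32 = 17


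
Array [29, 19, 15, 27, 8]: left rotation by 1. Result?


Left rotate by 1: [19, 15, 27, 8, 29]


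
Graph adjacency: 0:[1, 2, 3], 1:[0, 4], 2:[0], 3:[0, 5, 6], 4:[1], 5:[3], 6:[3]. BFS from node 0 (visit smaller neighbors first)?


BFS queue: start with [0]
Visit order: [0, 1, 2, 3, 4, 5, 6]


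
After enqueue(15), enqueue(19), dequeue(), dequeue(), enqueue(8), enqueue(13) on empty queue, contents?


enqueue(15) -> [15]
enqueue(19) -> [15, 19]
dequeue() returns 15 -> [19]
dequeue() returns 19 -> []
enqueue(8) -> [8]
enqueue(13) -> [8, 13]
Final queue (front to back): [8, 13]


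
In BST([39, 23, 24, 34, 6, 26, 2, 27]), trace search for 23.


BST root = 39
Search for 23: compare at each node
Path: [39, 23]


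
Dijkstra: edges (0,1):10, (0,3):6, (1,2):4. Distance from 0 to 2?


Dijkstra from 0:
Distances: {0: 0, 1: 10, 2: 14, 3: 6}
Shortest distance to 2 = 14, path = [0, 1, 2]


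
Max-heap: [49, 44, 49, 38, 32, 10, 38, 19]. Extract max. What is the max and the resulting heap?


Max = 49
Replace root with last, heapify down
Resulting heap: [49, 44, 38, 38, 32, 10, 19]


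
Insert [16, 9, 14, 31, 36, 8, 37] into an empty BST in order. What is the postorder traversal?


Root = 16; build tree by BST insertion.
Postorder traversal: [8, 14, 9, 37, 36, 31, 16]


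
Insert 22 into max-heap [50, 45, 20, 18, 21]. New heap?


Append 22: [50, 45, 20, 18, 21, 22]
Bubble up: swap idx 5(22) with idx 2(20)
Result: [50, 45, 22, 18, 21, 20]


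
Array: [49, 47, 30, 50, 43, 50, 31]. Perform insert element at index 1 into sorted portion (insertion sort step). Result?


After one pass: [47, 49, 30, 50, 43, 50, 31]


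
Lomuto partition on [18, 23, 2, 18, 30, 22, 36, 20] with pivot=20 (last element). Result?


Elements <= 20 go left of pivot.
Result: [18, 2, 18, 20, 30, 22, 36, 23], pivot at index 3


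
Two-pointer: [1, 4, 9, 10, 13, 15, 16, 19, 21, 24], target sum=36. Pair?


Two pointers: lo=0, hi=9
Found pair: (15, 21) summing to 36


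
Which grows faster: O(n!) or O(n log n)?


linearithmic grows slower than factorial
O(n log n) is asymptotically smaller; O(n!) grows faster


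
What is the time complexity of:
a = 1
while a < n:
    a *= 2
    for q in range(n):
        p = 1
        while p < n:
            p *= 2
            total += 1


Per nesting level: O(log n) * O(n) * O(log n) = O(n (log n)^2)
Complexity: O(n (log n)^2)


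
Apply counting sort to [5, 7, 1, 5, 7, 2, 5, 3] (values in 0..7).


Count array: [0, 1, 1, 1, 0, 3, 0, 2]
Reconstruct: [1, 2, 3, 5, 5, 5, 7, 7]


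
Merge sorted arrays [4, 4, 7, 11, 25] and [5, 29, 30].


Compare heads, take smaller each step.
Merged: [4, 4, 5, 7, 11, 25, 29, 30]


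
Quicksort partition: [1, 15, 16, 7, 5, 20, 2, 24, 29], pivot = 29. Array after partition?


Elements <= 29 go left of pivot.
Result: [1, 15, 16, 7, 5, 20, 2, 24, 29], pivot at index 8


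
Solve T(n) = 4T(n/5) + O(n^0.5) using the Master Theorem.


a=4, b=5, c=0.5. log_5(4)=0.861 > c=0.5. Case 1: O(n^log_b(a)) = O(n^0.861)
Complexity: O(n^0.861)


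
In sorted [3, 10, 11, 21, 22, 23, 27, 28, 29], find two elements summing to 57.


Two pointers: lo=0, hi=8
Found pair: (28, 29) summing to 57


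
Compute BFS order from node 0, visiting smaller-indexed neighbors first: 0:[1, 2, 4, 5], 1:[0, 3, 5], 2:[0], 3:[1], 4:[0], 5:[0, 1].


BFS queue: start with [0]
Visit order: [0, 1, 2, 4, 5, 3]


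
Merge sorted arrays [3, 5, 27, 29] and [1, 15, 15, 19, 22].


Compare heads, take smaller each step.
Merged: [1, 3, 5, 15, 15, 19, 22, 27, 29]


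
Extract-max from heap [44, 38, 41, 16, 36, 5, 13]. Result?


Max = 44
Replace root with last, heapify down
Resulting heap: [41, 38, 13, 16, 36, 5]


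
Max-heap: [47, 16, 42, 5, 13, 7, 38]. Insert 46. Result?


Append 46: [47, 16, 42, 5, 13, 7, 38, 46]
Bubble up: swap idx 7(46) with idx 3(5); swap idx 3(46) with idx 1(16)
Result: [47, 46, 42, 16, 13, 7, 38, 5]


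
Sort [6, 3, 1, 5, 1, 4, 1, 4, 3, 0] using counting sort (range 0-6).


Count array: [1, 3, 0, 2, 2, 1, 1]
Reconstruct: [0, 1, 1, 1, 3, 3, 4, 4, 5, 6]


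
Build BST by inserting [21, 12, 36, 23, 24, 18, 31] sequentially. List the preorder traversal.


Root = 21; build tree by BST insertion.
Preorder traversal: [21, 12, 18, 36, 23, 24, 31]


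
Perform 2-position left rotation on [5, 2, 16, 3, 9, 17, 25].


Left rotate by 2: [16, 3, 9, 17, 25, 5, 2]


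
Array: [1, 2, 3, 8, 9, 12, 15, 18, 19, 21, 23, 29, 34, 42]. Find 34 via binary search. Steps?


Search for 34:
[0,13] mid=6 arr[6]=15
[7,13] mid=10 arr[10]=23
[11,13] mid=12 arr[12]=34
Total: 3 comparisons


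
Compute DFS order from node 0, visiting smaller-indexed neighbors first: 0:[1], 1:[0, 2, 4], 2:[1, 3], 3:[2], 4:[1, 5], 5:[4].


DFS stack-based: start with [0]
Visit order: [0, 1, 2, 3, 4, 5]


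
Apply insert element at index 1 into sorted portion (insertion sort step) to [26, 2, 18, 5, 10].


After one pass: [2, 26, 18, 5, 10]


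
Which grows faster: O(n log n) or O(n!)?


linearithmic grows slower than factorial
O(n log n) is asymptotically smaller; O(n!) grows faster


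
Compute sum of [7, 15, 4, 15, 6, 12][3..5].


Prefix sums: [0, 7, 22, 26, 41, 47, 59]
Sum[3..5] = prefix[6] - prefix[3] = 59 - 26 = 33


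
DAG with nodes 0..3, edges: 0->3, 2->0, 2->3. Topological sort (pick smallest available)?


Kahn's algorithm, process smallest node first
Order: [1, 2, 0, 3]


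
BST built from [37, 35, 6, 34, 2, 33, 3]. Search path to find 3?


BST root = 37
Search for 3: compare at each node
Path: [37, 35, 6, 2, 3]


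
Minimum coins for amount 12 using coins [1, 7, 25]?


dp[0]=0; dp[i]=1+min(dp[i-c] for c in coins)
...dp[7]=1, dp[8]=2, dp[9]=3, dp[10]=4, dp[11]=5, dp[12]=6
Minimum coins for 12 = 6


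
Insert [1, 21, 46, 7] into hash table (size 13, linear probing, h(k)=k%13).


Insertions: 1->slot 1; 21->slot 8; 46->slot 7; 7->slot 9
Table: [None, 1, None, None, None, None, None, 46, 21, 7, None, None, None]


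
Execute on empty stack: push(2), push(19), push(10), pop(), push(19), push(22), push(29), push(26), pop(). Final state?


push(2) -> [2]
push(19) -> [2, 19]
push(10) -> [2, 19, 10]
pop() returns 10 -> [2, 19]
push(19) -> [2, 19, 19]
push(22) -> [2, 19, 19, 22]
push(29) -> [2, 19, 19, 22, 29]
push(26) -> [2, 19, 19, 22, 29, 26]
pop() returns 26 -> [2, 19, 19, 22, 29]
Final stack (bottom to top): [2, 19, 19, 22, 29]


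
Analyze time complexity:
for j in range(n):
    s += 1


Per nesting level: O(n) = O(n)
Complexity: O(n)


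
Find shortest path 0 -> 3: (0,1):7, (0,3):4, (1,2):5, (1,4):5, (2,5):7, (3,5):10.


Dijkstra from 0:
Distances: {0: 0, 1: 7, 2: 12, 3: 4, 4: 12, 5: 14}
Shortest distance to 3 = 4, path = [0, 3]


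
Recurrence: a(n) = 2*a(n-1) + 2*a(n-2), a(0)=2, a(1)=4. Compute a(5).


Build bottom-up:
...a(3)=32, a(4)=88, a(5)=2*88+2*32=240


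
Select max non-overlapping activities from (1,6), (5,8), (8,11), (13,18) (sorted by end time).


Greedy: pick earliest-ending, then skip overlaps.
Selected (3 activities): [(1, 6), (8, 11), (13, 18)]


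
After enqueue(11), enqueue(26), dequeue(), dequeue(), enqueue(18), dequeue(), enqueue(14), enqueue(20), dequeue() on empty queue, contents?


enqueue(11) -> [11]
enqueue(26) -> [11, 26]
dequeue() returns 11 -> [26]
dequeue() returns 26 -> []
enqueue(18) -> [18]
dequeue() returns 18 -> []
enqueue(14) -> [14]
enqueue(20) -> [14, 20]
dequeue() returns 14 -> [20]
Final queue (front to back): [20]


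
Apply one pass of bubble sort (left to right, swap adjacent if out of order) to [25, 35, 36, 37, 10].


After one pass: [25, 35, 36, 10, 37]


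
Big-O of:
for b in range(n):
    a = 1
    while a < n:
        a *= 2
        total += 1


Per nesting level: O(n) * O(log n) = O(n log n)
Complexity: O(n log n)


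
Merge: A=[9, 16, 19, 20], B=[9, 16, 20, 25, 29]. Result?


Compare heads, take smaller each step.
Merged: [9, 9, 16, 16, 19, 20, 20, 25, 29]


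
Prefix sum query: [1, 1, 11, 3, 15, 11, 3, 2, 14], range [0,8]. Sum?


Prefix sums: [0, 1, 2, 13, 16, 31, 42, 45, 47, 61]
Sum[0..8] = prefix[9] - prefix[0] = 61 - 0 = 61


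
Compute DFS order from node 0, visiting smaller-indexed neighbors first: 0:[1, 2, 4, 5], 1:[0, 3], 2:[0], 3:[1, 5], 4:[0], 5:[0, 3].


DFS stack-based: start with [0]
Visit order: [0, 1, 3, 5, 2, 4]


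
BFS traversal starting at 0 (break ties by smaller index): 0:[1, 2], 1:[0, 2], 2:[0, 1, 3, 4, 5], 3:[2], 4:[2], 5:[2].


BFS queue: start with [0]
Visit order: [0, 1, 2, 3, 4, 5]


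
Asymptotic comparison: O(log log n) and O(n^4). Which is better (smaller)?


double-logarithmic grows slower than quartic
O(log log n) is asymptotically smaller; O(n^4) grows faster


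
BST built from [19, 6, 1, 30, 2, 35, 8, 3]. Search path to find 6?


BST root = 19
Search for 6: compare at each node
Path: [19, 6]


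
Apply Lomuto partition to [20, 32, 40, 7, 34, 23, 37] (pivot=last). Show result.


Elements <= 37 go left of pivot.
Result: [20, 32, 7, 34, 23, 37, 40], pivot at index 5


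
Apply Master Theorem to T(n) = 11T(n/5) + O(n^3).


a=11, b=5, c=3. log_5(11)=1.490 < c=3. Case 3: O(n^c) = O(n^3)
Complexity: O(n^3)


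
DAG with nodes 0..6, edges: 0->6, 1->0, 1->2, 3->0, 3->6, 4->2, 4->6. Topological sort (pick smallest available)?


Kahn's algorithm, process smallest node first
Order: [1, 3, 0, 4, 2, 5, 6]


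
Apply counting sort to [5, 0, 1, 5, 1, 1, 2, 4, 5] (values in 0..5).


Count array: [1, 3, 1, 0, 1, 3]
Reconstruct: [0, 1, 1, 1, 2, 4, 5, 5, 5]


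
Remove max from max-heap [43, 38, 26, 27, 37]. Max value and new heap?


Max = 43
Replace root with last, heapify down
Resulting heap: [38, 37, 26, 27]


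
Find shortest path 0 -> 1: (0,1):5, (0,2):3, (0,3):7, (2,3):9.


Dijkstra from 0:
Distances: {0: 0, 1: 5, 2: 3, 3: 7}
Shortest distance to 1 = 5, path = [0, 1]


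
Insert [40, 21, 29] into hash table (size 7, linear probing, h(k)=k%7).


Insertions: 40->slot 5; 21->slot 0; 29->slot 1
Table: [21, 29, None, None, None, 40, None]


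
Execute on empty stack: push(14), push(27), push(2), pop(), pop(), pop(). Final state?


push(14) -> [14]
push(27) -> [14, 27]
push(2) -> [14, 27, 2]
pop() returns 2 -> [14, 27]
pop() returns 27 -> [14]
pop() returns 14 -> []
Final stack (bottom to top): []


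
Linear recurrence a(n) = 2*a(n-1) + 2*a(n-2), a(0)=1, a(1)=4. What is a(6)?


Build bottom-up:
...a(4)=76, a(5)=208, a(6)=2*208+2*76=568


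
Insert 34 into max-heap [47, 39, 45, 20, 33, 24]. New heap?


Append 34: [47, 39, 45, 20, 33, 24, 34]
Bubble up: no swaps needed
Result: [47, 39, 45, 20, 33, 24, 34]


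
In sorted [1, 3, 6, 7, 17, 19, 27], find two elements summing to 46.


Two pointers: lo=0, hi=6
Found pair: (19, 27) summing to 46


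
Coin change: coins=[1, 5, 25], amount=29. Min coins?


dp[0]=0; dp[i]=1+min(dp[i-c] for c in coins)
...dp[24]=8, dp[25]=1, dp[26]=2, dp[27]=3, dp[28]=4, dp[29]=5
Minimum coins for 29 = 5


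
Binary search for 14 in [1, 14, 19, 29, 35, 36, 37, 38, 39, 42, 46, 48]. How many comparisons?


Search for 14:
[0,11] mid=5 arr[5]=36
[0,4] mid=2 arr[2]=19
[0,1] mid=0 arr[0]=1
[1,1] mid=1 arr[1]=14
Total: 4 comparisons


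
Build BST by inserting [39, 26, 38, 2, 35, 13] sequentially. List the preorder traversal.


Root = 39; build tree by BST insertion.
Preorder traversal: [39, 26, 2, 13, 38, 35]


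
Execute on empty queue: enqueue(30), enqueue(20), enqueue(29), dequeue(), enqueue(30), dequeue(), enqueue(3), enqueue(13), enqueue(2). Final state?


enqueue(30) -> [30]
enqueue(20) -> [30, 20]
enqueue(29) -> [30, 20, 29]
dequeue() returns 30 -> [20, 29]
enqueue(30) -> [20, 29, 30]
dequeue() returns 20 -> [29, 30]
enqueue(3) -> [29, 30, 3]
enqueue(13) -> [29, 30, 3, 13]
enqueue(2) -> [29, 30, 3, 13, 2]
Final queue (front to back): [29, 30, 3, 13, 2]


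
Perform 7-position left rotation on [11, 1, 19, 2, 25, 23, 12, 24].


Left rotate by 7: [24, 11, 1, 19, 2, 25, 23, 12]


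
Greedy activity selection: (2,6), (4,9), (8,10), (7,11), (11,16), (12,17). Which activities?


Greedy: pick earliest-ending, then skip overlaps.
Selected (3 activities): [(2, 6), (8, 10), (11, 16)]


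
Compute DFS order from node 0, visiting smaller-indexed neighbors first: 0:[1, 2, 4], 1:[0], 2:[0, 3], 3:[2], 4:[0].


DFS stack-based: start with [0]
Visit order: [0, 1, 2, 3, 4]


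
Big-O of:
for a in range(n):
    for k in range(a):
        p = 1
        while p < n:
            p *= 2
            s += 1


Per nesting level: O(n) * O(n) [triangular over a] * O(log n) = O(n^2 log n)
Complexity: O(n^2 log n)


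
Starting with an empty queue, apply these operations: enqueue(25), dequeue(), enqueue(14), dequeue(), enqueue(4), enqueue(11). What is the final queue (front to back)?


enqueue(25) -> [25]
dequeue() returns 25 -> []
enqueue(14) -> [14]
dequeue() returns 14 -> []
enqueue(4) -> [4]
enqueue(11) -> [4, 11]
Final queue (front to back): [4, 11]


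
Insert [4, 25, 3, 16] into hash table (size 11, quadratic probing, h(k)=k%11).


Insertions: 4->slot 4; 25->slot 3; 3->slot 7; 16->slot 5
Table: [None, None, None, 25, 4, 16, None, 3, None, None, None]


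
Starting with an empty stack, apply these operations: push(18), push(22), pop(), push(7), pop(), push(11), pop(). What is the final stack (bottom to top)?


push(18) -> [18]
push(22) -> [18, 22]
pop() returns 22 -> [18]
push(7) -> [18, 7]
pop() returns 7 -> [18]
push(11) -> [18, 11]
pop() returns 11 -> [18]
Final stack (bottom to top): [18]


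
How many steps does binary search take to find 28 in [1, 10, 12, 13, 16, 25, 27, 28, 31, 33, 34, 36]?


Search for 28:
[0,11] mid=5 arr[5]=25
[6,11] mid=8 arr[8]=31
[6,7] mid=6 arr[6]=27
[7,7] mid=7 arr[7]=28
Total: 4 comparisons


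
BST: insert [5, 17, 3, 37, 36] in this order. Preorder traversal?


Root = 5; build tree by BST insertion.
Preorder traversal: [5, 3, 17, 37, 36]


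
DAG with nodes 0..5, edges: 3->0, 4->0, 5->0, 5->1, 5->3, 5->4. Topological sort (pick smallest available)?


Kahn's algorithm, process smallest node first
Order: [2, 5, 1, 3, 4, 0]


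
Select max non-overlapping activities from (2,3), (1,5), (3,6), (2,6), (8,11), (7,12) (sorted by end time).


Greedy: pick earliest-ending, then skip overlaps.
Selected (3 activities): [(2, 3), (3, 6), (8, 11)]


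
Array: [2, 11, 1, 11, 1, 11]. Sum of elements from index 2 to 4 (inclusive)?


Prefix sums: [0, 2, 13, 14, 25, 26, 37]
Sum[2..4] = prefix[5] - prefix[2] = 26 - 13 = 13


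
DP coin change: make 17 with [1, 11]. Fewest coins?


dp[0]=0; dp[i]=1+min(dp[i-c] for c in coins)
...dp[12]=2, dp[13]=3, dp[14]=4, dp[15]=5, dp[16]=6, dp[17]=7
Minimum coins for 17 = 7


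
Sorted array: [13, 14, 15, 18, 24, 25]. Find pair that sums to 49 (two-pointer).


Two pointers: lo=0, hi=5
Found pair: (24, 25) summing to 49


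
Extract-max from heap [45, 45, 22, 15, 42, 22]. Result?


Max = 45
Replace root with last, heapify down
Resulting heap: [45, 42, 22, 15, 22]


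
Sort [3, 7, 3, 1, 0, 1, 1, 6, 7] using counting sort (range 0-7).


Count array: [1, 3, 0, 2, 0, 0, 1, 2]
Reconstruct: [0, 1, 1, 1, 3, 3, 6, 7, 7]


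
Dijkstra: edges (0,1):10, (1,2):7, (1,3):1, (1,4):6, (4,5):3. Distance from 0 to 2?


Dijkstra from 0:
Distances: {0: 0, 1: 10, 2: 17, 3: 11, 4: 16, 5: 19}
Shortest distance to 2 = 17, path = [0, 1, 2]


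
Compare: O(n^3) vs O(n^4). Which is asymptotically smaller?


cubic grows slower than quartic
O(n^3) is asymptotically smaller; O(n^4) grows faster


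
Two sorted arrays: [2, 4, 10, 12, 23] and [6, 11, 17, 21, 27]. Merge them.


Compare heads, take smaller each step.
Merged: [2, 4, 6, 10, 11, 12, 17, 21, 23, 27]


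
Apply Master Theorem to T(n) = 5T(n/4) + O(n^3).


a=5, b=4, c=3. log_4(5)=1.161 < c=3. Case 3: O(n^c) = O(n^3)
Complexity: O(n^3)


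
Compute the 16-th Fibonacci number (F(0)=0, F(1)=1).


F(n)=F(n-1)+F(n-2)
...F(14)=377, F(15)=610, F(16)=987


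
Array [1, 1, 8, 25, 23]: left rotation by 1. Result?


Left rotate by 1: [1, 8, 25, 23, 1]


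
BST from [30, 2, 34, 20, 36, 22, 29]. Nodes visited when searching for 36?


BST root = 30
Search for 36: compare at each node
Path: [30, 34, 36]


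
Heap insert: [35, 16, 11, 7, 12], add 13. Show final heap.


Append 13: [35, 16, 11, 7, 12, 13]
Bubble up: swap idx 5(13) with idx 2(11)
Result: [35, 16, 13, 7, 12, 11]


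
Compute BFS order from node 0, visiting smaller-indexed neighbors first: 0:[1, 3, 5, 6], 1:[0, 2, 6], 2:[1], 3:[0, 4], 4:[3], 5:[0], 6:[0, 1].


BFS queue: start with [0]
Visit order: [0, 1, 3, 5, 6, 2, 4]


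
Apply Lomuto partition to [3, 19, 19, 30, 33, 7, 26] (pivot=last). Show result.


Elements <= 26 go left of pivot.
Result: [3, 19, 19, 7, 26, 30, 33], pivot at index 4


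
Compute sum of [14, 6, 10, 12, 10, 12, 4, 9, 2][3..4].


Prefix sums: [0, 14, 20, 30, 42, 52, 64, 68, 77, 79]
Sum[3..4] = prefix[5] - prefix[3] = 52 - 30 = 22


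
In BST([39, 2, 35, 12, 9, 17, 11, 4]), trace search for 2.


BST root = 39
Search for 2: compare at each node
Path: [39, 2]


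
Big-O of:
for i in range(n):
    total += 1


Per nesting level: O(n) = O(n)
Complexity: O(n)


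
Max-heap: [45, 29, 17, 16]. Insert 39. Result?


Append 39: [45, 29, 17, 16, 39]
Bubble up: swap idx 4(39) with idx 1(29)
Result: [45, 39, 17, 16, 29]


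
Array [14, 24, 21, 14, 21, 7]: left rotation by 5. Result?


Left rotate by 5: [7, 14, 24, 21, 14, 21]


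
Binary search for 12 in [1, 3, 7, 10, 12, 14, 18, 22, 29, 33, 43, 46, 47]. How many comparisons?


Search for 12:
[0,12] mid=6 arr[6]=18
[0,5] mid=2 arr[2]=7
[3,5] mid=4 arr[4]=12
Total: 3 comparisons


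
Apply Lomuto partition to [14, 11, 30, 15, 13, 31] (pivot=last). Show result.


Elements <= 31 go left of pivot.
Result: [14, 11, 30, 15, 13, 31], pivot at index 5


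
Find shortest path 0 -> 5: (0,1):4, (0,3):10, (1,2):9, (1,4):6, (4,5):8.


Dijkstra from 0:
Distances: {0: 0, 1: 4, 2: 13, 3: 10, 4: 10, 5: 18}
Shortest distance to 5 = 18, path = [0, 1, 4, 5]


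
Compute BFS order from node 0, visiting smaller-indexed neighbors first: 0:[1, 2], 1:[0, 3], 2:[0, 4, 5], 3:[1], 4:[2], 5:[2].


BFS queue: start with [0]
Visit order: [0, 1, 2, 3, 4, 5]


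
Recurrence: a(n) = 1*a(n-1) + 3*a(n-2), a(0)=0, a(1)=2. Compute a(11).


Build bottom-up:
...a(9)=1016, a(10)=2318, a(11)=1*2318+3*1016=5366


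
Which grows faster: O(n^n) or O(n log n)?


linearithmic grows slower than n^n
O(n log n) is asymptotically smaller; O(n^n) grows faster


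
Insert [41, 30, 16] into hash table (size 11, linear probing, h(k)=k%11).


Insertions: 41->slot 8; 30->slot 9; 16->slot 5
Table: [None, None, None, None, None, 16, None, None, 41, 30, None]


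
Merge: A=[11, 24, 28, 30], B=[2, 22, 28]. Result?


Compare heads, take smaller each step.
Merged: [2, 11, 22, 24, 28, 28, 30]


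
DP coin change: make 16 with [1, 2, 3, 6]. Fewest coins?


dp[0]=0; dp[i]=1+min(dp[i-c] for c in coins)
...dp[11]=3, dp[12]=2, dp[13]=3, dp[14]=3, dp[15]=3, dp[16]=4
Minimum coins for 16 = 4


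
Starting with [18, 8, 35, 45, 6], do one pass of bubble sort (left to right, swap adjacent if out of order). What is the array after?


After one pass: [8, 18, 35, 6, 45]


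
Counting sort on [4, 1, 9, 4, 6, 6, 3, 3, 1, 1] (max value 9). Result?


Count array: [0, 3, 0, 2, 2, 0, 2, 0, 0, 1]
Reconstruct: [1, 1, 1, 3, 3, 4, 4, 6, 6, 9]


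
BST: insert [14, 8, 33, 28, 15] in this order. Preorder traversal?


Root = 14; build tree by BST insertion.
Preorder traversal: [14, 8, 33, 28, 15]


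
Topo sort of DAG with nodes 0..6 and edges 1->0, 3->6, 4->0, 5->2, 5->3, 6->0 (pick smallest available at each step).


Kahn's algorithm, process smallest node first
Order: [1, 4, 5, 2, 3, 6, 0]


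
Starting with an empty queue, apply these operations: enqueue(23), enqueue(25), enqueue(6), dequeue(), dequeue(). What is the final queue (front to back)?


enqueue(23) -> [23]
enqueue(25) -> [23, 25]
enqueue(6) -> [23, 25, 6]
dequeue() returns 23 -> [25, 6]
dequeue() returns 25 -> [6]
Final queue (front to back): [6]


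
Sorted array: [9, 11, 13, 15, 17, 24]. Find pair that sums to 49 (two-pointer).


Two pointers: lo=0, hi=5
No pair sums to 49


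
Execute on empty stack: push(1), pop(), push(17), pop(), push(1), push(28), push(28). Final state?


push(1) -> [1]
pop() returns 1 -> []
push(17) -> [17]
pop() returns 17 -> []
push(1) -> [1]
push(28) -> [1, 28]
push(28) -> [1, 28, 28]
Final stack (bottom to top): [1, 28, 28]


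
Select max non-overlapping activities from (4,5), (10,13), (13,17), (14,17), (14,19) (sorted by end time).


Greedy: pick earliest-ending, then skip overlaps.
Selected (3 activities): [(4, 5), (10, 13), (13, 17)]


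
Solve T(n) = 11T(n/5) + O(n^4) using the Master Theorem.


a=11, b=5, c=4. log_5(11)=1.490 < c=4. Case 3: O(n^c) = O(n^4)
Complexity: O(n^4)


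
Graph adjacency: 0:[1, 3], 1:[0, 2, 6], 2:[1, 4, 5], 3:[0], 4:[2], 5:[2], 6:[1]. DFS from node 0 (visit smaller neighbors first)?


DFS stack-based: start with [0]
Visit order: [0, 1, 2, 4, 5, 6, 3]


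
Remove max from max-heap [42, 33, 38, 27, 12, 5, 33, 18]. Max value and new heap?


Max = 42
Replace root with last, heapify down
Resulting heap: [38, 33, 33, 27, 12, 5, 18]


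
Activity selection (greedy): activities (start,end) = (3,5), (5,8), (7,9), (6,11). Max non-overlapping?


Greedy: pick earliest-ending, then skip overlaps.
Selected (2 activities): [(3, 5), (5, 8)]


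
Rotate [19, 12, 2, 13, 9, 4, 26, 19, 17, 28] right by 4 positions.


Right rotate by 4: [26, 19, 17, 28, 19, 12, 2, 13, 9, 4]


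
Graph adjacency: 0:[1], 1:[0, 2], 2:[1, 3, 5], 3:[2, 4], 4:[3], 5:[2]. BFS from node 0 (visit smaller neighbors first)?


BFS queue: start with [0]
Visit order: [0, 1, 2, 3, 5, 4]


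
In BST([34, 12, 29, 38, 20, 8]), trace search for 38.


BST root = 34
Search for 38: compare at each node
Path: [34, 38]


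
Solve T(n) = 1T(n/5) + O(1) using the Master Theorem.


a=1, b=5, c=0. log_5(1)=0 = c=0. Case 2: O(n^c log n) = O(log n)
Complexity: O(log n)


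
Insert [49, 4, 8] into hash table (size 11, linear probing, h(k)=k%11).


Insertions: 49->slot 5; 4->slot 4; 8->slot 8
Table: [None, None, None, None, 4, 49, None, None, 8, None, None]


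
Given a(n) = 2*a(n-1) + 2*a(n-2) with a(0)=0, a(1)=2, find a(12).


Build bottom-up:
...a(10)=13376, a(11)=36544, a(12)=2*36544+2*13376=99840


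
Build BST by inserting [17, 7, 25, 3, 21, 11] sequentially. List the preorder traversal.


Root = 17; build tree by BST insertion.
Preorder traversal: [17, 7, 3, 11, 25, 21]


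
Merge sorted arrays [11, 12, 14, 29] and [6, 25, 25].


Compare heads, take smaller each step.
Merged: [6, 11, 12, 14, 25, 25, 29]


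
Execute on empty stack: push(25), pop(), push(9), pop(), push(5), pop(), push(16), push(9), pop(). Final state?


push(25) -> [25]
pop() returns 25 -> []
push(9) -> [9]
pop() returns 9 -> []
push(5) -> [5]
pop() returns 5 -> []
push(16) -> [16]
push(9) -> [16, 9]
pop() returns 9 -> [16]
Final stack (bottom to top): [16]


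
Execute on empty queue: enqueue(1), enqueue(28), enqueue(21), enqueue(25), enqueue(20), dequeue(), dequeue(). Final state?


enqueue(1) -> [1]
enqueue(28) -> [1, 28]
enqueue(21) -> [1, 28, 21]
enqueue(25) -> [1, 28, 21, 25]
enqueue(20) -> [1, 28, 21, 25, 20]
dequeue() returns 1 -> [28, 21, 25, 20]
dequeue() returns 28 -> [21, 25, 20]
Final queue (front to back): [21, 25, 20]


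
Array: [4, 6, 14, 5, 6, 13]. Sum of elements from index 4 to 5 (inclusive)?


Prefix sums: [0, 4, 10, 24, 29, 35, 48]
Sum[4..5] = prefix[6] - prefix[4] = 48 - 29 = 19


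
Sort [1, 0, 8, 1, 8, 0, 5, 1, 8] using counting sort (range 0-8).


Count array: [2, 3, 0, 0, 0, 1, 0, 0, 3]
Reconstruct: [0, 0, 1, 1, 1, 5, 8, 8, 8]


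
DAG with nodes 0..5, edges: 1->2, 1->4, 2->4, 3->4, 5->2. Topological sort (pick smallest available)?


Kahn's algorithm, process smallest node first
Order: [0, 1, 3, 5, 2, 4]


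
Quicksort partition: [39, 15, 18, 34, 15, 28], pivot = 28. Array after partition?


Elements <= 28 go left of pivot.
Result: [15, 18, 15, 28, 39, 34], pivot at index 3


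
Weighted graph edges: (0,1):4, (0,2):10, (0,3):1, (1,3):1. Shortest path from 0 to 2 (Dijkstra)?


Dijkstra from 0:
Distances: {0: 0, 1: 2, 2: 10, 3: 1}
Shortest distance to 2 = 10, path = [0, 2]


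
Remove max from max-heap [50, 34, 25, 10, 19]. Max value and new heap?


Max = 50
Replace root with last, heapify down
Resulting heap: [34, 19, 25, 10]


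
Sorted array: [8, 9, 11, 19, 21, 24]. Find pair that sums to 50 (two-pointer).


Two pointers: lo=0, hi=5
No pair sums to 50


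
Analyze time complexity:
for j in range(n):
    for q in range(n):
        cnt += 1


Per nesting level: O(n) * O(n) = O(n^2)
Complexity: O(n^2)
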